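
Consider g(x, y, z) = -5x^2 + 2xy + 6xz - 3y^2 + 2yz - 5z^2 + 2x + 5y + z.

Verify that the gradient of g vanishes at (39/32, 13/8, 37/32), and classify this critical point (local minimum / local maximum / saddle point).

∇g = (-10x + 2y + 6z + 2, 2x - 6y + 2z + 5, 6x + 2y - 10z + 1); substituting (39/32, 13/8, 37/32) gives ∇g = (0, 0, 0), so (39/32, 13/8, 37/32) is indeed a critical point.
The Hessian is constant: H = [[-10, 2, 6], [2, -6, 2], [6, 2, -10]].
Leading principal minors: Δ₁ = -10, Δ₂ = 56, Δ₃ = -256.
The minors alternate sign starting negative (−, +, −), so H is negative definite: a local maximum.

local maximum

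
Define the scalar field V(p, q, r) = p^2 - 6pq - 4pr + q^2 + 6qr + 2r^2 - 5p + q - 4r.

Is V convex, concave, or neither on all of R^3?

V is quadratic, so its Hessian is the constant matrix H = [[2, -6, -4], [-6, 2, 6], [-4, 6, 4]].
Leading principal minors: 2, -32, 56.
Neither pattern holds ⇒ H is indefinite ⇒ neither convex nor concave.

neither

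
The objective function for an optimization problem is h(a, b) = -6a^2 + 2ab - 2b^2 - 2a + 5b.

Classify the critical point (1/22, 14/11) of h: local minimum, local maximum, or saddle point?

The Hessian of h is constant: H = [[-12, 2], [2, -4]].
det(H) = (-12)·(-4) − 2² = 44.
det(H) > 0 and tr(H) = -16 < 0, so H is negative definite and the point is a local maximum.

local maximum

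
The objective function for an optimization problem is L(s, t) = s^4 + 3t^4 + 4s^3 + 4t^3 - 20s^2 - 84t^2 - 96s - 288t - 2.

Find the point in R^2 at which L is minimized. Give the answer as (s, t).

L(s,t) separates as P(s) + Q(t) − 2, so its minimum is min P + min Q − 2.
P'(s) = 4(s - 3)(s + 2)(s + 4) vanishes at s ∈ {-4, -2, 3}; Q'(t) = 12(t - 4)(t + 2)(t + 3) vanishes at t ∈ {-3, -2, 4}.
Local minima of P (where P''>0): P(-4)=64, P(3)=-279. Local minima of Q: Q(-3)=243, Q(4)=-1472.
So the global minimum of L is P(3) + Q(4) − 2 = -279 − 1472 − 2 = -1753, attained at (3, 4).

(3, 4)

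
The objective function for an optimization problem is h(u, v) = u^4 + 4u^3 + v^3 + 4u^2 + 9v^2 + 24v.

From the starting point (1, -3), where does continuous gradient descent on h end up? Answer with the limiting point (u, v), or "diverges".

h is separable, so gradient descent decouples: u follows -∂h/∂u, v follows -∂h/∂v.
∂h/∂u = 4u(u + 1)(u + 2); at u=1 this is 24, so u decreases.
∂h/∂v = 3(v + 2)(v + 4); at v=-3 this is -3, so v increases.
u converges to its nearest critical value 0 (a local min of the u-part); v converges to -2. The iterate converges to (0, -2).

(0, -2)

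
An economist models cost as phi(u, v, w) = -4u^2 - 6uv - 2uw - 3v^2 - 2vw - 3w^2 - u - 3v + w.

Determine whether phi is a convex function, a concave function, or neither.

phi is quadratic, so its Hessian is the constant matrix H = [[-8, -6, -2], [-6, -6, -2], [-2, -2, -6]].
Leading principal minors: -8, 12, -64.
Signs alternate −, +, − ⇒ H ≺ 0 ⇒ concave.

concave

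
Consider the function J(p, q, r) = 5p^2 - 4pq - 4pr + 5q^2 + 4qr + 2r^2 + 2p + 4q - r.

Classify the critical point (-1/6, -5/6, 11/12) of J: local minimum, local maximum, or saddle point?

local minimum

The Hessian is constant: H = [[10, -4, -4], [-4, 10, 4], [-4, 4, 4]].
Leading principal minors: Δ₁ = 10, Δ₂ = 84, Δ₃ = 144.
All leading minors are positive, so H is positive definite: a local minimum.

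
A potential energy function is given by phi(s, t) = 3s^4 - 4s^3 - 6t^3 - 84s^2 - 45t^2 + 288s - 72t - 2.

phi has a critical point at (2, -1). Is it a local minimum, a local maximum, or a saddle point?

local maximum

The mixed partial ∂²phi/∂s∂t is 0, so the Hessian at any point is diag(phi_ss, phi_tt) = diag(12(3s^2 - 2s - 14), -18(2t + 5)).
At (2, -1): H = diag(-72, -54).
Both eigenvalues are negative, so H is negative definite: a local maximum.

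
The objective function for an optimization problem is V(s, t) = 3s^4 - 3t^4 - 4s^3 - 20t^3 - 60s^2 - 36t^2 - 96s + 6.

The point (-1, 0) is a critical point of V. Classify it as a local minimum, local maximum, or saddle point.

The mixed partial ∂²V/∂s∂t is 0, so the Hessian at any point is diag(V_ss, V_tt) = diag(12(3s^2 - 2s - 10), -12(3t^2 + 10t + 6)).
At (-1, 0): H = diag(-60, -72).
Both eigenvalues are negative, so H is negative definite: a local maximum.

local maximum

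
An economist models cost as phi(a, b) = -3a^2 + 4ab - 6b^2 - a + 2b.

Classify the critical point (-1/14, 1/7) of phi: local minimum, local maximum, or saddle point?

local maximum

The Hessian of phi is constant: H = [[-6, 4], [4, -12]].
det(H) = (-6)·(-12) − 4² = 56.
det(H) > 0 and tr(H) = -18 < 0, so H is negative definite and the point is a local maximum.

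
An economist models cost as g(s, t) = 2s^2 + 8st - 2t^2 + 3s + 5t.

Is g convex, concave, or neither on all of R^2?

neither

g is quadratic, so its Hessian is the constant matrix H = [[4, 8], [8, -4]].
det(H) = -80, tr(H) = 0.
det(H) < 0, so H is indefinite: neither convex nor concave.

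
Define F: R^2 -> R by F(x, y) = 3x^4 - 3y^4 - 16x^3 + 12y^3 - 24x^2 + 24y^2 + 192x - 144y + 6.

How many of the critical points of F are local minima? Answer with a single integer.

F separates as a function of x plus a function of y, so ∇F=0 decouples.
∂F/∂x = 12(x - 4)(x - 2)(x + 2) = 0 at x ∈ {-2, 2, 4}; ∂F/∂y = -12(y - 3)(y - 2)(y + 2) = 0 at y ∈ {-2, 2, 3}.
The Hessian is diagonal: diag(F_xx, F_yy). Second derivatives: F_xx(-2)=288, F_xx(2)=-96, F_xx(4)=144; F_yy(-2)=-240, F_yy(2)=48, F_yy(3)=-60.
Local minima occur where both diagonal entries positive: (-2, 2), (4, 2). Count: 2.

2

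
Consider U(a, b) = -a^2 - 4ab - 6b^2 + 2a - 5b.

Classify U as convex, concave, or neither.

U is quadratic, so its Hessian is the constant matrix H = [[-2, -4], [-4, -12]].
det(H) = 8, tr(H) = -14.
det(H) > 0 and tr(H) < 0, so H is negative definite everywhere: concave.

concave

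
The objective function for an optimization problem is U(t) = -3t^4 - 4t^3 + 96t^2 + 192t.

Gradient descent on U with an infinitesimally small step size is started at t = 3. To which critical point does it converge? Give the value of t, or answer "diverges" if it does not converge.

U'(t) = -12(t - 4)(t + 1)(t + 4), so U'(3) = 336.
Gradient descent moves in the -U' direction, i.e. t is decreasing.
The nearest critical point in that direction is t = -1, where U'' = 180 > 0 (a local minimum). The iterate converges there.

-1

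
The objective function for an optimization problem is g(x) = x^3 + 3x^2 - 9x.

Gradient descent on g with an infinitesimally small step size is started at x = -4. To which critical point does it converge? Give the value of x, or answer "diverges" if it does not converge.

diverges

g'(x) = 3(x - 1)(x + 3), so g'(-4) = 15.
Gradient descent moves in the -g' direction, i.e. x is decreasing.
There is no critical point below x=-4, and g' keeps the same sign, so the iterate runs off to −∞.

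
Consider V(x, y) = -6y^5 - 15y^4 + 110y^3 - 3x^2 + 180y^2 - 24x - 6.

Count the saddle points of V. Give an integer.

V separates as a function of x plus a function of y, so ∇V=0 decouples.
∂V/∂x = -6(x + 4) = 0 at x ∈ {-4}; ∂V/∂y = -30y(y - 3)(y + 1)(y + 4) = 0 at y ∈ {-4, -1, 0, 3}.
The Hessian is diagonal: diag(V_xx, V_yy). Second derivatives: V_xx(-4)=-6; V_yy(-4)=2520, V_yy(-1)=-360, V_yy(0)=360, V_yy(3)=-2520.
Saddle points occur where the two diagonal entries have opposite signs: (-4, -4), (-4, 0). Count: 2.

2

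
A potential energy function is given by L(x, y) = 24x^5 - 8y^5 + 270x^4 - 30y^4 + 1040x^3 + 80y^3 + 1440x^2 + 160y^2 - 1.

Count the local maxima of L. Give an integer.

4

L separates as a function of x plus a function of y, so ∇L=0 decouples.
∂L/∂x = 120x(x + 2)(x + 3)(x + 4) = 0 at x ∈ {-4, -3, -2, 0}; ∂L/∂y = -40y(y - 2)(y + 1)(y + 4) = 0 at y ∈ {-4, -1, 0, 2}.
The Hessian is diagonal: diag(L_xx, L_yy). Second derivatives: L_xx(-4)=-960, L_xx(-3)=360, L_xx(-2)=-480, L_xx(0)=2880; L_yy(-4)=2880, L_yy(-1)=-360, L_yy(0)=320, L_yy(2)=-1440.
Local maxima occur where both diagonal entries negative: (-4, -1), (-4, 2), (-2, -1), (-2, 2). Count: 4.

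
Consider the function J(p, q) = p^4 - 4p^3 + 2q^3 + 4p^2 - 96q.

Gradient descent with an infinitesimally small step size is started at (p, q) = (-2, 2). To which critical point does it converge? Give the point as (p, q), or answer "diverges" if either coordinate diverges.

(0, 4)

J is separable, so gradient descent decouples: p follows -∂J/∂p, q follows -∂J/∂q.
∂J/∂p = 4p(p - 2)(p - 1); at p=-2 this is -96, so p increases.
∂J/∂q = 6(q - 4)(q + 4); at q=2 this is -72, so q increases.
p converges to its nearest critical value 0 (a local min of the p-part); q converges to 4. The iterate converges to (0, 4).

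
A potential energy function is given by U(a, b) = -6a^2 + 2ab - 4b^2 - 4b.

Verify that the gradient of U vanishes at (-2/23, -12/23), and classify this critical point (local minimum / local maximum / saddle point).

∇U = (-12a + 2b, 2a - 8b - 4); substituting (-2/23, -12/23) gives ∇U = (0, 0), so (-2/23, -12/23) is indeed a critical point.
The Hessian of U is constant: H = [[-12, 2], [2, -8]].
det(H) = (-12)·(-8) − 2² = 92.
det(H) > 0 and tr(H) = -20 < 0, so H is negative definite and the point is a local maximum.

local maximum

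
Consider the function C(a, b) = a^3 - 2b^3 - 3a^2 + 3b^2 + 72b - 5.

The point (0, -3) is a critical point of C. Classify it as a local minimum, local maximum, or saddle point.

saddle point

The mixed partial ∂²C/∂a∂b is 0, so the Hessian at any point is diag(C_aa, C_bb) = diag(6(a - 1), 6(-2b + 1)).
At (0, -3): H = diag(-6, 42).
The eigenvalues have opposite signs, so H is indefinite: a saddle point.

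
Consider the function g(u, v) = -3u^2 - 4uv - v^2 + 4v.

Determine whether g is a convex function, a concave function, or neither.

neither

g is quadratic, so its Hessian is the constant matrix H = [[-6, -4], [-4, -2]].
det(H) = -4, tr(H) = -8.
det(H) < 0, so H is indefinite: neither convex nor concave.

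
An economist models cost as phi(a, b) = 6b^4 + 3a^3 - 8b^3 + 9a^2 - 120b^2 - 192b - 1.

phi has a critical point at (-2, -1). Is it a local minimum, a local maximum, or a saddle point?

The mixed partial ∂²phi/∂a∂b is 0, so the Hessian at any point is diag(phi_aa, phi_bb) = diag(18(a + 1), 24(3b^2 - 2b - 10)).
At (-2, -1): H = diag(-18, -120).
Both eigenvalues are negative, so H is negative definite: a local maximum.

local maximum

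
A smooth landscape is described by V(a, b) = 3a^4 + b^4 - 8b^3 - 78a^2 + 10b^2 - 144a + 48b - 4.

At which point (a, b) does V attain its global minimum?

(4, -1)

V(a,b) separates as P(a) + Q(b) − 4, so its minimum is min P + min Q − 4.
P'(a) = 12(a - 4)(a + 1)(a + 3) vanishes at a ∈ {-3, -1, 4}; Q'(b) = 4(b - 4)(b - 3)(b + 1) vanishes at b ∈ {-1, 3, 4}.
Local minima of P (where P''>0): P(-3)=-27, P(4)=-1056. Local minima of Q: Q(-1)=-29, Q(4)=96.
So the global minimum of V is P(4) + Q(-1) − 4 = -1056 − 29 − 4 = -1089, attained at (4, -1).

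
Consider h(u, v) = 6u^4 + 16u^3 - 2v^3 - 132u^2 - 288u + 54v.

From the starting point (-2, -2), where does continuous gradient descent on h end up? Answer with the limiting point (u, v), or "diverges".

(-4, -3)

h is separable, so gradient descent decouples: u follows -∂h/∂u, v follows -∂h/∂v.
∂h/∂u = 24(u - 3)(u + 1)(u + 4); at u=-2 this is 240, so u decreases.
∂h/∂v = -6(v - 3)(v + 3); at v=-2 this is 30, so v decreases.
u converges to its nearest critical value -4 (a local min of the u-part); v converges to -3. The iterate converges to (-4, -3).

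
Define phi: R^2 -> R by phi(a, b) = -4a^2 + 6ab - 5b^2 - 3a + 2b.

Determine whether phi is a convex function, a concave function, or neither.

concave

phi is quadratic, so its Hessian is the constant matrix H = [[-8, 6], [6, -10]].
det(H) = 44, tr(H) = -18.
det(H) > 0 and tr(H) < 0, so H is negative definite everywhere: concave.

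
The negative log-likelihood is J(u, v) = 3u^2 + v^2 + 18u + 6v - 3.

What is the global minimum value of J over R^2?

J(u,v) separates as P(u) + Q(v) − 3, so its minimum is min P + min Q − 3.
P'(u) = 6u + 18 vanishes at u ∈ {-3}; Q'(v) = 2v + 6 vanishes at v ∈ {-3}.
Local minima of P (where P''>0): P(-3)=-27. Local minima of Q: Q(-3)=-9.
So the global minimum of J is P(-3) + Q(-3) − 3 = -27 − 9 − 3 = -39, attained at (-3, -3).

-39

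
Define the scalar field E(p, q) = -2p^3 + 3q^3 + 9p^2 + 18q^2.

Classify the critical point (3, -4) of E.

The mixed partial ∂²E/∂p∂q is 0, so the Hessian at any point is diag(E_pp, E_qq) = diag(6(-2p + 3), 18(q + 2)).
At (3, -4): H = diag(-18, -36).
Both eigenvalues are negative, so H is negative definite: a local maximum.

local maximum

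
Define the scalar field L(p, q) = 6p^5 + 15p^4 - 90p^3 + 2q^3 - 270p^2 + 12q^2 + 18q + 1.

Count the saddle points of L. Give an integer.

4

L separates as a function of p plus a function of q, so ∇L=0 decouples.
∂L/∂p = 30p(p - 3)(p + 2)(p + 3) = 0 at p ∈ {-3, -2, 0, 3}; ∂L/∂q = 6(q + 1)(q + 3) = 0 at q ∈ {-3, -1}.
The Hessian is diagonal: diag(L_pp, L_qq). Second derivatives: L_pp(-3)=-540, L_pp(-2)=300, L_pp(0)=-540, L_pp(3)=2700; L_qq(-3)=-12, L_qq(-1)=12.
Saddle points occur where the two diagonal entries have opposite signs: (-3, -1), (-2, -3), (0, -1), (3, -3). Count: 4.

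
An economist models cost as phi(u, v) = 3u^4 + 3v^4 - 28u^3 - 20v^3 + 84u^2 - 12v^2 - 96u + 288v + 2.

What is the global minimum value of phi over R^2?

phi(u,v) separates as P(u) + Q(v) + 2, so its minimum is min P + min Q + 2.
P'(u) = 12(u - 4)(u - 2)(u - 1) vanishes at u ∈ {1, 2, 4}; Q'(v) = 12(v - 4)(v - 3)(v + 2) vanishes at v ∈ {-2, 3, 4}.
Local minima of P (where P''>0): P(1)=-37, P(4)=-64. Local minima of Q: Q(-2)=-416, Q(4)=448.
So the global minimum of phi is P(4) + Q(-2) + 2 = -64 − 416 + 2 = -478, attained at (4, -2).

-478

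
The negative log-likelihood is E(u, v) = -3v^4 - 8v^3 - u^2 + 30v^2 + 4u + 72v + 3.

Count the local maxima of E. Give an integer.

E separates as a function of u plus a function of v, so ∇E=0 decouples.
∂E/∂u = -2(u - 2) = 0 at u ∈ {2}; ∂E/∂v = -12(v - 2)(v + 1)(v + 3) = 0 at v ∈ {-3, -1, 2}.
The Hessian is diagonal: diag(E_uu, E_vv). Second derivatives: E_uu(2)=-2; E_vv(-3)=-120, E_vv(-1)=72, E_vv(2)=-180.
Local maxima occur where both diagonal entries negative: (2, -3), (2, 2). Count: 2.

2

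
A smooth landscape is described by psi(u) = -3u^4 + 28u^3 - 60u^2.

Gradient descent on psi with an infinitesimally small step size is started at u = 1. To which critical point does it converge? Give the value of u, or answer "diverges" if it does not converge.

psi'(u) = -12u(u - 5)(u - 2), so psi'(1) = -48.
Gradient descent moves in the -psi' direction, i.e. u is increasing.
The nearest critical point in that direction is u = 2, where psi'' = 72 > 0 (a local minimum). The iterate converges there.

2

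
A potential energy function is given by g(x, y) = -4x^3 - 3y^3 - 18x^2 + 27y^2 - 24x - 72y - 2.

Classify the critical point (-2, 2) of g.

The mixed partial ∂²g/∂x∂y is 0, so the Hessian at any point is diag(g_xx, g_yy) = diag(-12(2x + 3), 18(-y + 3)).
At (-2, 2): H = diag(12, 18).
Both eigenvalues are positive, so H is positive definite: a local minimum.

local minimum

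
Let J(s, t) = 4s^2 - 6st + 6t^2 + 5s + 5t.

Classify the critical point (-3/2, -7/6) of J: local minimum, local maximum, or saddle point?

The Hessian of J is constant: H = [[8, -6], [-6, 12]].
det(H) = 8·12 − (-6)² = 60.
det(H) > 0 and tr(H) = 20 > 0, so H is positive definite and the point is a local minimum.

local minimum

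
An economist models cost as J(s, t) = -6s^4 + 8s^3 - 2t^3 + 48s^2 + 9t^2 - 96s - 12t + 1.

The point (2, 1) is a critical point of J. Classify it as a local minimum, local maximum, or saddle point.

saddle point

The mixed partial ∂²J/∂s∂t is 0, so the Hessian at any point is diag(J_ss, J_tt) = diag(24(-3s^2 + 2s + 4), 6(-2t + 3)).
At (2, 1): H = diag(-96, 6).
The eigenvalues have opposite signs, so H is indefinite: a saddle point.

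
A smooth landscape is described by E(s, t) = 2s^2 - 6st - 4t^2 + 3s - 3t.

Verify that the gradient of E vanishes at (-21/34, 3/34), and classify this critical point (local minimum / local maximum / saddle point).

∇E = (4s - 6t + 3, -6s - 8t - 3); substituting (-21/34, 3/34) gives ∇E = (0, 0), so (-21/34, 3/34) is indeed a critical point.
The Hessian of E is constant: H = [[4, -6], [-6, -8]].
det(H) = 4·(-8) − (-6)² = -68.
Since det(H) < 0, H is indefinite and the critical point is a saddle point.

saddle point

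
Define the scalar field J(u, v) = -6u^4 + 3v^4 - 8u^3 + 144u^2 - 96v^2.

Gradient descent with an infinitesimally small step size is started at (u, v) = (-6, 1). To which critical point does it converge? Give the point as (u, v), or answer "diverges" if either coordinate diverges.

J is separable, so gradient descent decouples: u follows -∂J/∂u, v follows -∂J/∂v.
∂J/∂u = -24u(u - 3)(u + 4); at u=-6 this is 2592, so u decreases.
∂J/∂v = 12v(v - 4)(v + 4); at v=1 this is -180, so v increases.
The u-coordinate has no critical point in that direction and runs off to infinity.

diverges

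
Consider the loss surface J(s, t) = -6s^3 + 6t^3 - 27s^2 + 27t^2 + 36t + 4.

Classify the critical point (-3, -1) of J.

local minimum

The mixed partial ∂²J/∂s∂t is 0, so the Hessian at any point is diag(J_ss, J_tt) = diag(-18(2s + 3), 18(2t + 3)).
At (-3, -1): H = diag(54, 18).
Both eigenvalues are positive, so H is positive definite: a local minimum.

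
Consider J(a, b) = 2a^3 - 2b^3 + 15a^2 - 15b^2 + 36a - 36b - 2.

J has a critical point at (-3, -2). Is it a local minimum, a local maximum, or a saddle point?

The mixed partial ∂²J/∂a∂b is 0, so the Hessian at any point is diag(J_aa, J_bb) = diag(6(2a + 5), -6(2b + 5)).
At (-3, -2): H = diag(-6, -6).
Both eigenvalues are negative, so H is negative definite: a local maximum.

local maximum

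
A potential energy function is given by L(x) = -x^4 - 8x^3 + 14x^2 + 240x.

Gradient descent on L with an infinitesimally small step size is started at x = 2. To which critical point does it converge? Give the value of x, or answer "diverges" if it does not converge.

L'(x) = -4(x - 3)(x + 4)(x + 5), so L'(2) = 168.
Gradient descent moves in the -L' direction, i.e. x is decreasing.
The nearest critical point in that direction is x = -4, where L'' = 28 > 0 (a local minimum). The iterate converges there.

-4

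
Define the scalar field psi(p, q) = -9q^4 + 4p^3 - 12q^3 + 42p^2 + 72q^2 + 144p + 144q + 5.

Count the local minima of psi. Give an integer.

1

psi separates as a function of p plus a function of q, so ∇psi=0 decouples.
∂psi/∂p = 12(p + 3)(p + 4) = 0 at p ∈ {-4, -3}; ∂psi/∂q = -36(q - 2)(q + 1)(q + 2) = 0 at q ∈ {-2, -1, 2}.
The Hessian is diagonal: diag(psi_pp, psi_qq). Second derivatives: psi_pp(-4)=-12, psi_pp(-3)=12; psi_qq(-2)=-144, psi_qq(-1)=108, psi_qq(2)=-432.
Local minima occur where both diagonal entries positive: (-3, -1). Count: 1.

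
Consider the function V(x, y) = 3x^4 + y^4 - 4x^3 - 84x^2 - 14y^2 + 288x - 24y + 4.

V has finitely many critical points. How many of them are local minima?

4

V separates as a function of x plus a function of y, so ∇V=0 decouples.
∂V/∂x = 12(x - 3)(x - 2)(x + 4) = 0 at x ∈ {-4, 2, 3}; ∂V/∂y = 4(y - 3)(y + 1)(y + 2) = 0 at y ∈ {-2, -1, 3}.
The Hessian is diagonal: diag(V_xx, V_yy). Second derivatives: V_xx(-4)=504, V_xx(2)=-72, V_xx(3)=84; V_yy(-2)=20, V_yy(-1)=-16, V_yy(3)=80.
Local minima occur where both diagonal entries positive: (-4, -2), (-4, 3), (3, -2), (3, 3). Count: 4.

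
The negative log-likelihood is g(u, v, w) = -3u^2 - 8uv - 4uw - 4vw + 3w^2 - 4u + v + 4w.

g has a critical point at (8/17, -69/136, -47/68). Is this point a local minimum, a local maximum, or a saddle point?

saddle point

The Hessian is constant: H = [[-6, -8, -4], [-8, 0, -4], [-4, -4, 6]].
Leading principal minors: Δ₁ = -6, Δ₂ = -64, Δ₃ = -544.
The minors fit neither the all-positive nor the alternating-sign pattern, so H is indefinite: a saddle point.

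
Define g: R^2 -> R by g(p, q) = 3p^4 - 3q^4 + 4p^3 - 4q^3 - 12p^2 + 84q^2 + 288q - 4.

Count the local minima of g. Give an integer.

g separates as a function of p plus a function of q, so ∇g=0 decouples.
∂g/∂p = 12p(p - 1)(p + 2) = 0 at p ∈ {-2, 0, 1}; ∂g/∂q = -12(q - 4)(q + 2)(q + 3) = 0 at q ∈ {-3, -2, 4}.
The Hessian is diagonal: diag(g_pp, g_qq). Second derivatives: g_pp(-2)=72, g_pp(0)=-24, g_pp(1)=36; g_qq(-3)=-84, g_qq(-2)=72, g_qq(4)=-504.
Local minima occur where both diagonal entries positive: (-2, -2), (1, -2). Count: 2.

2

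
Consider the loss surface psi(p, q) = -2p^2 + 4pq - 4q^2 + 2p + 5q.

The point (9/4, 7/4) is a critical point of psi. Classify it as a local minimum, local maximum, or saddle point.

The Hessian of psi is constant: H = [[-4, 4], [4, -8]].
det(H) = (-4)·(-8) − 4² = 16.
det(H) > 0 and tr(H) = -12 < 0, so H is negative definite and the point is a local maximum.

local maximum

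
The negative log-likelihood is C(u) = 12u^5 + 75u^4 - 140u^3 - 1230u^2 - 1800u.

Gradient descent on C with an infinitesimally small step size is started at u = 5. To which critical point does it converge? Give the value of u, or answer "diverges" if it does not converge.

C'(u) = 60(u - 3)(u + 1)(u + 2)(u + 5), so C'(5) = 50400.
Gradient descent moves in the -C' direction, i.e. u is decreasing.
The nearest critical point in that direction is u = 3, where C'' = 9600 > 0 (a local minimum). The iterate converges there.

3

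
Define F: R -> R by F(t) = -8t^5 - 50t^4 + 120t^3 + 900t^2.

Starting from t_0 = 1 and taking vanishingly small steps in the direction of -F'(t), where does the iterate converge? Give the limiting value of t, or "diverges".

F'(t) = -40t(t - 3)(t + 3)(t + 5), so F'(1) = 1920.
Gradient descent moves in the -F' direction, i.e. t is decreasing.
The nearest critical point in that direction is t = 0, where F'' = 1800 > 0 (a local minimum). The iterate converges there.

0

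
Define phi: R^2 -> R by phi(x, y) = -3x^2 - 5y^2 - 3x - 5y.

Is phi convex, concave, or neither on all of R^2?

concave

phi is quadratic, so its Hessian is the constant matrix H = [[-6, 0], [0, -10]].
det(H) = 60, tr(H) = -16.
det(H) > 0 and tr(H) < 0, so H is negative definite everywhere: concave.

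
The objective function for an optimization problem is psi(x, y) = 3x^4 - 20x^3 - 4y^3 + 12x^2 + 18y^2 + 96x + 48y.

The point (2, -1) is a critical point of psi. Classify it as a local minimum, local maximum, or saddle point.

The mixed partial ∂²psi/∂x∂y is 0, so the Hessian at any point is diag(psi_xx, psi_yy) = diag(12(3x^2 - 10x + 2), 12(-2y + 3)).
At (2, -1): H = diag(-72, 60).
The eigenvalues have opposite signs, so H is indefinite: a saddle point.

saddle point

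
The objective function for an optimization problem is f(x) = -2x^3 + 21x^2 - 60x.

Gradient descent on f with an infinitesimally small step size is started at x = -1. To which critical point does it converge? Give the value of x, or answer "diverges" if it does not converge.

f'(x) = -6(x - 5)(x - 2), so f'(-1) = -108.
Gradient descent moves in the -f' direction, i.e. x is increasing.
The nearest critical point in that direction is x = 2, where f'' = 18 > 0 (a local minimum). The iterate converges there.

2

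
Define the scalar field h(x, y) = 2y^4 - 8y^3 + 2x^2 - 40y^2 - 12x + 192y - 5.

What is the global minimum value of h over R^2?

h(x,y) separates as P(x) + Q(y) − 5, so its minimum is min P + min Q − 5.
P'(x) = 4x - 12 vanishes at x ∈ {3}; Q'(y) = 8(y - 4)(y - 2)(y + 3) vanishes at y ∈ {-3, 2, 4}.
Local minima of P (where P''>0): P(3)=-18. Local minima of Q: Q(-3)=-558, Q(4)=128.
So the global minimum of h is P(3) + Q(-3) − 5 = -18 − 558 − 5 = -581, attained at (3, -3).

-581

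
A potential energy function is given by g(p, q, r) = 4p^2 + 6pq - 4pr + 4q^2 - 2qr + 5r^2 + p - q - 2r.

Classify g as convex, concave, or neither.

convex

g is quadratic, so its Hessian is the constant matrix H = [[8, 6, -4], [6, 8, -2], [-4, -2, 10]].
Leading principal minors: 8, 28, 216.
All positive ⇒ H ≻ 0 ⇒ convex.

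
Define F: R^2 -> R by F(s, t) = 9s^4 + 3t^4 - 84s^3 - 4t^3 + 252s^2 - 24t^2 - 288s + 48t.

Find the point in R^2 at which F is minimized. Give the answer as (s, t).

(4, -2)

F(s,t) separates as P(s) + Q(t), so its minimum is min P + min Q.
P'(s) = 36(s - 4)(s - 2)(s - 1) vanishes at s ∈ {1, 2, 4}; Q'(t) = 12(t - 2)(t - 1)(t + 2) vanishes at t ∈ {-2, 1, 2}.
Local minima of P (where P''>0): P(1)=-111, P(4)=-192. Local minima of Q: Q(-2)=-112, Q(2)=16.
So the global minimum of F is P(4) + Q(-2) = -192 − 112 = -304, attained at (4, -2).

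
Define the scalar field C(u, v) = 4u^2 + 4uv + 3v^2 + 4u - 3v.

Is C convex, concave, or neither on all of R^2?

convex

C is quadratic, so its Hessian is the constant matrix H = [[8, 4], [4, 6]].
det(H) = 32, tr(H) = 14.
det(H) > 0 and tr(H) > 0, so H is positive definite everywhere: convex.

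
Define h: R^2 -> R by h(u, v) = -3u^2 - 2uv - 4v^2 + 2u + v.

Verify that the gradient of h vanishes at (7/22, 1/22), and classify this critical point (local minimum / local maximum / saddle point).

local maximum

∇h = (-6u - 2v + 2, -2u - 8v + 1); substituting (7/22, 1/22) gives ∇h = (0, 0), so (7/22, 1/22) is indeed a critical point.
The Hessian of h is constant: H = [[-6, -2], [-2, -8]].
det(H) = (-6)·(-8) − (-2)² = 44.
det(H) > 0 and tr(H) = -14 < 0, so H is negative definite and the point is a local maximum.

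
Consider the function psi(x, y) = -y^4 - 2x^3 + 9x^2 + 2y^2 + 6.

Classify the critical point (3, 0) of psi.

The mixed partial ∂²psi/∂x∂y is 0, so the Hessian at any point is diag(psi_xx, psi_yy) = diag(6(-2x + 3), 4(-3y^2 + 1)).
At (3, 0): H = diag(-18, 4).
The eigenvalues have opposite signs, so H is indefinite: a saddle point.

saddle point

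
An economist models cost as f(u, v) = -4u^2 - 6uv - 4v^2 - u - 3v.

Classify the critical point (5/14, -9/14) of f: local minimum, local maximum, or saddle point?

local maximum

The Hessian of f is constant: H = [[-8, -6], [-6, -8]].
det(H) = (-8)·(-8) − (-6)² = 28.
det(H) > 0 and tr(H) = -16 < 0, so H is negative definite and the point is a local maximum.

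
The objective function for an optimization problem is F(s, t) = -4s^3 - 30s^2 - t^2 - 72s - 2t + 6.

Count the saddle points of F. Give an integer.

F separates as a function of s plus a function of t, so ∇F=0 decouples.
∂F/∂s = -12(s + 2)(s + 3) = 0 at s ∈ {-3, -2}; ∂F/∂t = -2(t + 1) = 0 at t ∈ {-1}.
The Hessian is diagonal: diag(F_ss, F_tt). Second derivatives: F_ss(-3)=12, F_ss(-2)=-12; F_tt(-1)=-2.
Saddle points occur where the two diagonal entries have opposite signs: (-3, -1). Count: 1.

1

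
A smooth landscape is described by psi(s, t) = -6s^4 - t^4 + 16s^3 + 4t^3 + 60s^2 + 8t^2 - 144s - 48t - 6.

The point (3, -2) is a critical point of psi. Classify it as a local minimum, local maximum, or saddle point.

The mixed partial ∂²psi/∂s∂t is 0, so the Hessian at any point is diag(psi_ss, psi_tt) = diag(24(-3s^2 + 4s + 5), 4(-3t^2 + 6t + 4)).
At (3, -2): H = diag(-240, -80).
Both eigenvalues are negative, so H is negative definite: a local maximum.

local maximum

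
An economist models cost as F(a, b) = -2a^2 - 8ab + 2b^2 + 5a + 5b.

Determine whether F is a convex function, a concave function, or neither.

neither

F is quadratic, so its Hessian is the constant matrix H = [[-4, -8], [-8, 4]].
det(H) = -80, tr(H) = 0.
det(H) < 0, so H is indefinite: neither convex nor concave.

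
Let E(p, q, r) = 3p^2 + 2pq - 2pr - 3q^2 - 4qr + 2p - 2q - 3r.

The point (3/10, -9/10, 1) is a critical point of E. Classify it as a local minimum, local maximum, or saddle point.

The Hessian is constant: H = [[6, 2, -2], [2, -6, -4], [-2, -4, 0]].
Leading principal minors: Δ₁ = 6, Δ₂ = -40, Δ₃ = -40.
The minors fit neither the all-positive nor the alternating-sign pattern, so H is indefinite: a saddle point.

saddle point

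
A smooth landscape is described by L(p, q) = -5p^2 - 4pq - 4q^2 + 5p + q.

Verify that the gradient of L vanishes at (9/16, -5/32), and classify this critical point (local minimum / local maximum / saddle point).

∇L = (-10p - 4q + 5, -4p - 8q + 1); substituting (9/16, -5/32) gives ∇L = (0, 0), so (9/16, -5/32) is indeed a critical point.
The Hessian of L is constant: H = [[-10, -4], [-4, -8]].
det(H) = (-10)·(-8) − (-4)² = 64.
det(H) > 0 and tr(H) = -18 < 0, so H is negative definite and the point is a local maximum.

local maximum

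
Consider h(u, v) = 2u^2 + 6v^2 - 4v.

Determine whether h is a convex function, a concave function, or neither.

h is quadratic, so its Hessian is the constant matrix H = [[4, 0], [0, 12]].
det(H) = 48, tr(H) = 16.
det(H) > 0 and tr(H) > 0, so H is positive definite everywhere: convex.

convex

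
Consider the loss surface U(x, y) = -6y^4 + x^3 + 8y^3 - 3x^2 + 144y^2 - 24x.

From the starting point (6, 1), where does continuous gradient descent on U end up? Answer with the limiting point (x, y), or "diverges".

(4, 0)

U is separable, so gradient descent decouples: x follows -∂U/∂x, y follows -∂U/∂y.
∂U/∂x = 3(x - 4)(x + 2); at x=6 this is 48, so x decreases.
∂U/∂y = -24y(y - 4)(y + 3); at y=1 this is 288, so y decreases.
x converges to its nearest critical value 4 (a local min of the x-part); y converges to 0. The iterate converges to (4, 0).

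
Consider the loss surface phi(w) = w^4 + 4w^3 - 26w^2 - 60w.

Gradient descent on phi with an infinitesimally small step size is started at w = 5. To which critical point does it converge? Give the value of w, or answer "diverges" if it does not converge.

phi'(w) = 4(w - 3)(w + 1)(w + 5), so phi'(5) = 480.
Gradient descent moves in the -phi' direction, i.e. w is decreasing.
The nearest critical point in that direction is w = 3, where phi'' = 128 > 0 (a local minimum). The iterate converges there.

3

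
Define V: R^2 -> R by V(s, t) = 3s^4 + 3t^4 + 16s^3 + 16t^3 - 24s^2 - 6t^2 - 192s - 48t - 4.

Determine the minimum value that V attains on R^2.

V(s,t) separates as P(s) + Q(t) − 4, so its minimum is min P + min Q − 4.
P'(s) = 12(s - 2)(s + 2)(s + 4) vanishes at s ∈ {-4, -2, 2}; Q'(t) = 12(t - 1)(t + 1)(t + 4) vanishes at t ∈ {-4, -1, 1}.
Local minima of P (where P''>0): P(-4)=128, P(2)=-304. Local minima of Q: Q(-4)=-160, Q(1)=-35.
So the global minimum of V is P(2) + Q(-4) − 4 = -304 − 160 − 4 = -468, attained at (2, -4).

-468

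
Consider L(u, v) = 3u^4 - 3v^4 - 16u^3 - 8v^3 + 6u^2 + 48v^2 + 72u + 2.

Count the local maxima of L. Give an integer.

L separates as a function of u plus a function of v, so ∇L=0 decouples.
∂L/∂u = 12(u - 3)(u - 2)(u + 1) = 0 at u ∈ {-1, 2, 3}; ∂L/∂v = -12v(v - 2)(v + 4) = 0 at v ∈ {-4, 0, 2}.
The Hessian is diagonal: diag(L_uu, L_vv). Second derivatives: L_uu(-1)=144, L_uu(2)=-36, L_uu(3)=48; L_vv(-4)=-288, L_vv(0)=96, L_vv(2)=-144.
Local maxima occur where both diagonal entries negative: (2, -4), (2, 2). Count: 2.

2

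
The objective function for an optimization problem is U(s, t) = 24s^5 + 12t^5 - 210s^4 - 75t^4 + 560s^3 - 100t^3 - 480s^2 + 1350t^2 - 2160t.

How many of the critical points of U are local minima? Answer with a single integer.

4

U separates as a function of s plus a function of t, so ∇U=0 decouples.
∂U/∂s = 120s(s - 4)(s - 2)(s - 1) = 0 at s ∈ {0, 1, 2, 4}; ∂U/∂t = 60(t - 4)(t - 3)(t - 1)(t + 3) = 0 at t ∈ {-3, 1, 3, 4}.
The Hessian is diagonal: diag(U_ss, U_tt). Second derivatives: U_ss(0)=-960, U_ss(1)=360, U_ss(2)=-480, U_ss(4)=2880; U_tt(-3)=-10080, U_tt(1)=1440, U_tt(3)=-720, U_tt(4)=1260.
Local minima occur where both diagonal entries positive: (1, 1), (1, 4), (4, 1), (4, 4). Count: 4.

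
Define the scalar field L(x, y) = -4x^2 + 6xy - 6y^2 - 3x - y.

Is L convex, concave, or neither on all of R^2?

L is quadratic, so its Hessian is the constant matrix H = [[-8, 6], [6, -12]].
det(H) = 60, tr(H) = -20.
det(H) > 0 and tr(H) < 0, so H is negative definite everywhere: concave.

concave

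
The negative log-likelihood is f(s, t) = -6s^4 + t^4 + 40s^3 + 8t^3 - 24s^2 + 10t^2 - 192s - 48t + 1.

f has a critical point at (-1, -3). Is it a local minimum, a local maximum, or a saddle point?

local maximum

The mixed partial ∂²f/∂s∂t is 0, so the Hessian at any point is diag(f_ss, f_tt) = diag(24(-3s^2 + 10s - 2), 4(3t^2 + 12t + 5)).
At (-1, -3): H = diag(-360, -16).
Both eigenvalues are negative, so H is negative definite: a local maximum.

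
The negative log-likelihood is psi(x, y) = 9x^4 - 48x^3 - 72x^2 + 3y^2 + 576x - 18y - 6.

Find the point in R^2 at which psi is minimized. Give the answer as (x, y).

psi(x,y) separates as P(x) + Q(y) − 6, so its minimum is min P + min Q − 6.
P'(x) = 36(x - 4)(x - 2)(x + 2) vanishes at x ∈ {-2, 2, 4}; Q'(y) = 6y - 18 vanishes at y ∈ {3}.
Local minima of P (where P''>0): P(-2)=-912, P(4)=384. Local minima of Q: Q(3)=-27.
So the global minimum of psi is P(-2) + Q(3) − 6 = -912 − 27 − 6 = -945, attained at (-2, 3).

(-2, 3)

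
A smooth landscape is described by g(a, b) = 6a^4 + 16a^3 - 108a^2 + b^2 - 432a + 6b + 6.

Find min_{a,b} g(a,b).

g(a,b) separates as P(a) + Q(b) + 6, so its minimum is min P + min Q + 6.
P'(a) = 24(a - 3)(a + 2)(a + 3) vanishes at a ∈ {-3, -2, 3}; Q'(b) = 2b + 6 vanishes at b ∈ {-3}.
Local minima of P (where P''>0): P(-3)=378, P(3)=-1350. Local minima of Q: Q(-3)=-9.
So the global minimum of g is P(3) + Q(-3) + 6 = -1350 − 9 + 6 = -1353, attained at (3, -3).

-1353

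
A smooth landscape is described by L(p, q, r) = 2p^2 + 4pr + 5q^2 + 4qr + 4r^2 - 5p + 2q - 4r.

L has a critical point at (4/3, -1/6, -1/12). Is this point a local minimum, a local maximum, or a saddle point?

The Hessian is constant: H = [[4, 0, 4], [0, 10, 4], [4, 4, 8]].
Leading principal minors: Δ₁ = 4, Δ₂ = 40, Δ₃ = 96.
All leading minors are positive, so H is positive definite: a local minimum.

local minimum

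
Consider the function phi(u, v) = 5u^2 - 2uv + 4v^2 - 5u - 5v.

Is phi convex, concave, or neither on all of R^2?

convex

phi is quadratic, so its Hessian is the constant matrix H = [[10, -2], [-2, 8]].
det(H) = 76, tr(H) = 18.
det(H) > 0 and tr(H) > 0, so H is positive definite everywhere: convex.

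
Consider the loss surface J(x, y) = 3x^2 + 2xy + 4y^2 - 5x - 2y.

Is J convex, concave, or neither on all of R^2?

convex

J is quadratic, so its Hessian is the constant matrix H = [[6, 2], [2, 8]].
det(H) = 44, tr(H) = 14.
det(H) > 0 and tr(H) > 0, so H is positive definite everywhere: convex.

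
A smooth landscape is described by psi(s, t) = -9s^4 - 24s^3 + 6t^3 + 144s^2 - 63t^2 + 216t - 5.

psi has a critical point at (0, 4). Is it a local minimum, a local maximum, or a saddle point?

The mixed partial ∂²psi/∂s∂t is 0, so the Hessian at any point is diag(psi_ss, psi_tt) = diag(36(-3s^2 - 4s + 8), 18(2t - 7)).
At (0, 4): H = diag(288, 18).
Both eigenvalues are positive, so H is positive definite: a local minimum.

local minimum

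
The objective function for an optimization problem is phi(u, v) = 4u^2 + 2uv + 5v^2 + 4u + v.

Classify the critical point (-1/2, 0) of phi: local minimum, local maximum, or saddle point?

The Hessian of phi is constant: H = [[8, 2], [2, 10]].
det(H) = 8·10 − 2² = 76.
det(H) > 0 and tr(H) = 18 > 0, so H is positive definite and the point is a local minimum.

local minimum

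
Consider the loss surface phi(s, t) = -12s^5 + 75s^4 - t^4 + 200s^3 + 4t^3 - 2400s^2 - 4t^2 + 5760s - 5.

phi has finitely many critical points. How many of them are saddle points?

6

phi separates as a function of s plus a function of t, so ∇phi=0 decouples.
∂phi/∂s = -60(s - 4)(s - 3)(s - 2)(s + 4) = 0 at s ∈ {-4, 2, 3, 4}; ∂phi/∂t = -4t(t - 2)(t - 1) = 0 at t ∈ {0, 1, 2}.
The Hessian is diagonal: diag(phi_ss, phi_tt). Second derivatives: phi_ss(-4)=20160, phi_ss(2)=-720, phi_ss(3)=420, phi_ss(4)=-960; phi_tt(0)=-8, phi_tt(1)=4, phi_tt(2)=-8.
Saddle points occur where the two diagonal entries have opposite signs: (-4, 0), (-4, 2), (2, 1), (3, 0), (3, 2), (4, 1). Count: 6.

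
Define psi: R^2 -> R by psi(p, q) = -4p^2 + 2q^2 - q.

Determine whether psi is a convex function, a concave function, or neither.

psi is quadratic, so its Hessian is the constant matrix H = [[-8, 0], [0, 4]].
det(H) = -32, tr(H) = -4.
det(H) < 0, so H is indefinite: neither convex nor concave.

neither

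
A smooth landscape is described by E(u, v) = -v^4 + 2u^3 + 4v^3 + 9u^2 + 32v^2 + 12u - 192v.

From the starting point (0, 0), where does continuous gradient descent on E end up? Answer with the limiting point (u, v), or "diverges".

(-1, 3)

E is separable, so gradient descent decouples: u follows -∂E/∂u, v follows -∂E/∂v.
∂E/∂u = 6(u + 1)(u + 2); at u=0 this is 12, so u decreases.
∂E/∂v = -4(v - 4)(v - 3)(v + 4); at v=0 this is -192, so v increases.
u converges to its nearest critical value -1 (a local min of the u-part); v converges to 3. The iterate converges to (-1, 3).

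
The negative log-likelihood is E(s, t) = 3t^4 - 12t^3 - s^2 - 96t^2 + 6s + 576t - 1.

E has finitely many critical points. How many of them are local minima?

0

E separates as a function of s plus a function of t, so ∇E=0 decouples.
∂E/∂s = -2(s - 3) = 0 at s ∈ {3}; ∂E/∂t = 12(t - 4)(t - 3)(t + 4) = 0 at t ∈ {-4, 3, 4}.
The Hessian is diagonal: diag(E_ss, E_tt). Second derivatives: E_ss(3)=-2; E_tt(-4)=672, E_tt(3)=-84, E_tt(4)=96.
Local minima occur where both diagonal entries positive: none. Count: 0.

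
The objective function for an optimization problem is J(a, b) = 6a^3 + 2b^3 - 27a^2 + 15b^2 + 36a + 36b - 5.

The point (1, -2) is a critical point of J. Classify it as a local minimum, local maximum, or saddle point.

The mixed partial ∂²J/∂a∂b is 0, so the Hessian at any point is diag(J_aa, J_bb) = diag(18(2a - 3), 6(2b + 5)).
At (1, -2): H = diag(-18, 6).
The eigenvalues have opposite signs, so H is indefinite: a saddle point.

saddle point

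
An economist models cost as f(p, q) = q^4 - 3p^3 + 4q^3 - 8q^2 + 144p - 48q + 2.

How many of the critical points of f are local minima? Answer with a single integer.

f separates as a function of p plus a function of q, so ∇f=0 decouples.
∂f/∂p = -9(p - 4)(p + 4) = 0 at p ∈ {-4, 4}; ∂f/∂q = 4(q - 2)(q + 2)(q + 3) = 0 at q ∈ {-3, -2, 2}.
The Hessian is diagonal: diag(f_pp, f_qq). Second derivatives: f_pp(-4)=72, f_pp(4)=-72; f_qq(-3)=20, f_qq(-2)=-16, f_qq(2)=80.
Local minima occur where both diagonal entries positive: (-4, -3), (-4, 2). Count: 2.

2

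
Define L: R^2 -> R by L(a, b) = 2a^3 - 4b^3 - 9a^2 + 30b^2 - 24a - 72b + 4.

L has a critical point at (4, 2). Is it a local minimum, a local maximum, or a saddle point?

The mixed partial ∂²L/∂a∂b is 0, so the Hessian at any point is diag(L_aa, L_bb) = diag(6(2a - 3), 12(-2b + 5)).
At (4, 2): H = diag(30, 12).
Both eigenvalues are positive, so H is positive definite: a local minimum.

local minimum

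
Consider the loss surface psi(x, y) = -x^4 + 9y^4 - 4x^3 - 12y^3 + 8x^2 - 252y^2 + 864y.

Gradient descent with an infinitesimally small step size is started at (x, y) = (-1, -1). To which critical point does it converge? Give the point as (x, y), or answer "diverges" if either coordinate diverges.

(0, -4)

psi is separable, so gradient descent decouples: x follows -∂psi/∂x, y follows -∂psi/∂y.
∂psi/∂x = -4x(x - 1)(x + 4); at x=-1 this is -24, so x increases.
∂psi/∂y = 36(y - 3)(y - 2)(y + 4); at y=-1 this is 1296, so y decreases.
x converges to its nearest critical value 0 (a local min of the x-part); y converges to -4. The iterate converges to (0, -4).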